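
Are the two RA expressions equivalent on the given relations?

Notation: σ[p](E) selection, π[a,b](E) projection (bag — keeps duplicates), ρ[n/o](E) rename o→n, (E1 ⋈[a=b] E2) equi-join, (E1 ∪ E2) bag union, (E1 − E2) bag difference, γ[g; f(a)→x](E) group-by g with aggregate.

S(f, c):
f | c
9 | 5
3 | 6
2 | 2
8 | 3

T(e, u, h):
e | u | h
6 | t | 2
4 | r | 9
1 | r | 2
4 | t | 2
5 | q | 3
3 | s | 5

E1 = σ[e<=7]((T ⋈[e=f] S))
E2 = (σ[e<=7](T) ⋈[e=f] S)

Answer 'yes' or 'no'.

E1 row counts bottom-up:
  T → 6
  S → 4
  (T ⋈[e=f] S) → 1
  σ[e<=7]((T ⋈[e=f] S)) → 1
E2 row counts bottom-up:
  T → 6
  σ[e<=7](T) → 6
  S → 4
  (σ[e<=7](T) ⋈[e=f] S) → 1

E1 and E2 produce the same multiset:
e | u | h | f | c
3 | s | 5 | 3 | 6

yes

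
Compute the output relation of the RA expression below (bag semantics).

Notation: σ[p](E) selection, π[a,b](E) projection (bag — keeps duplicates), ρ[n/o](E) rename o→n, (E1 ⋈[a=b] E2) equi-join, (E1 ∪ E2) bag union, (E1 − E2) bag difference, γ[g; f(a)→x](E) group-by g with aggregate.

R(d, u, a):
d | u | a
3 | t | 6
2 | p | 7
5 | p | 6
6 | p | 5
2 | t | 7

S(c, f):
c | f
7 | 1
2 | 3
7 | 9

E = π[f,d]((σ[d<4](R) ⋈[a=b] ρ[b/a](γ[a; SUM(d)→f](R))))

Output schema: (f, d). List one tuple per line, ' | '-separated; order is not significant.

Per-node cardinality:
  R → 5
  σ[d<4](R) → 3
  R → 5
  γ[a; SUM(d)→f](R) → 3
  ρ[b/a](γ[a; SUM(d)→f](R)) → 3
  (σ[d<4](R) ⋈[a=b] ρ[b/a](γ[a; SUM(d)→f](R))) → 3
  π[f,d]((σ[d<4](R) ⋈[a=b] ρ[b/a](γ[a; SUM(d)→f](R)))) → 3

== RESULT ==
f | d
4 | 2
4 | 2
8 | 3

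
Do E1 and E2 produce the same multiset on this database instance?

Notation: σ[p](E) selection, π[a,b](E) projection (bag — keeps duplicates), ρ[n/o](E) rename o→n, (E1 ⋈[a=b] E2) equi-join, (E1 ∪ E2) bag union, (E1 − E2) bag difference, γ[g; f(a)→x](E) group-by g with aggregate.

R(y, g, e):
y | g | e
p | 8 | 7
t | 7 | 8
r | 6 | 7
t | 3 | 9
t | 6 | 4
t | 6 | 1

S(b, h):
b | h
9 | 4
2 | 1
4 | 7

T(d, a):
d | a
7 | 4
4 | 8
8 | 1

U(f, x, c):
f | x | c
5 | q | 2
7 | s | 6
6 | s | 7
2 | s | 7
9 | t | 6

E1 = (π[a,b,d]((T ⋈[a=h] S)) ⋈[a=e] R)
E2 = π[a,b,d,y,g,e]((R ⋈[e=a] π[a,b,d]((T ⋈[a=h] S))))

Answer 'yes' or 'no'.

E1 per-node cardinality:
  T → 3
  S → 3
  (T ⋈[a=h] S) → 2
  π[a,b,d]((T ⋈[a=h] S)) → 2
  R → 6
  (π[a,b,d]((T ⋈[a=h] S)) ⋈[a=e] R) → 2
E2 per-node cardinality:
  R → 6
  T → 3
  S → 3
  (T ⋈[a=h] S) → 2
  π[a,b,d]((T ⋈[a=h] S)) → 2
  (R ⋈[e=a] π[a,b,d]((T ⋈[a=h] S))) → 2
  π[a,b,d,y,g,e]((R ⋈[e=a] π[a,b,d]((T ⋈[a=h] S)))) → 2

E1 and E2 produce the same multiset:
a | b | d | y | g | e
1 | 2 | 8 | t | 6 | 1
4 | 9 | 7 | t | 6 | 4

yes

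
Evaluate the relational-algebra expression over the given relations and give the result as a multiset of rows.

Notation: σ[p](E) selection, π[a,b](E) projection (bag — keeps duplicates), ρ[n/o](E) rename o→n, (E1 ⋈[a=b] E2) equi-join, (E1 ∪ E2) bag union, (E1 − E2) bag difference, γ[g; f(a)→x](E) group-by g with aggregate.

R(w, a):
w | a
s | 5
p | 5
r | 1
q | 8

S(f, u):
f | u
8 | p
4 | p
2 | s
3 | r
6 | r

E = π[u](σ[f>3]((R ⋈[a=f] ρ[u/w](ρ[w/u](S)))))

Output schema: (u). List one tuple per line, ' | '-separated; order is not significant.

Row counts bottom-up:
  R → 4
  S → 5
  ρ[w/u](S) → 5
  ρ[u/w](ρ[w/u](S)) → 5
  (R ⋈[a=f] ρ[u/w](ρ[w/u](S))) → 1
  σ[f>3]((R ⋈[a=f] ρ[u/w](ρ[w/u](S)))) → 1
  π[u](σ[f>3]((R ⋈[a=f] ρ[u/w](ρ[w/u](S))))) → 1

== RESULT ==
u
p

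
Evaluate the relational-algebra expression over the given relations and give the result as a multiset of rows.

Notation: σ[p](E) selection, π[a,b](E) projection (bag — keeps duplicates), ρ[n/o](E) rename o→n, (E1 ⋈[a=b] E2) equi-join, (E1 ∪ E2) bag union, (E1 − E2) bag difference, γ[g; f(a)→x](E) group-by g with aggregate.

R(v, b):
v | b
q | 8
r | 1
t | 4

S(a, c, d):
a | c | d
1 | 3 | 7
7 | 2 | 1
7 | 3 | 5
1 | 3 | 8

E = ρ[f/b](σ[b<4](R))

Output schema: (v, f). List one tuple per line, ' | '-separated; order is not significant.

Subexpression sizes:
  R → 3
  σ[b<4](R) → 1
  ρ[f/b](σ[b<4](R)) → 1

== RESULT ==
v | f
r | 1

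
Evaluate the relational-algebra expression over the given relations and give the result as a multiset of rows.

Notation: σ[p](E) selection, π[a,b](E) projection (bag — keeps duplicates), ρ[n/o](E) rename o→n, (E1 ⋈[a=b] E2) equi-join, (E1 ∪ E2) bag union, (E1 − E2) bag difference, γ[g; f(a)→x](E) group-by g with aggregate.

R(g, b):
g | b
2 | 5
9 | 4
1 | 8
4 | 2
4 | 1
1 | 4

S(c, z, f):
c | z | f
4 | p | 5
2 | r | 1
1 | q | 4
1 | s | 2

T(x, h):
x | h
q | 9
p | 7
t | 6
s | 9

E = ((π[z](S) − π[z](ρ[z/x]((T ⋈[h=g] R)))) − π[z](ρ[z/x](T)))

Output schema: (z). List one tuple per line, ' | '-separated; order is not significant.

Per-node cardinality:
  S → 4
  π[z](S) → 4
  T → 4
  R → 6
  (T ⋈[h=g] R) → 2
  ρ[z/x]((T ⋈[h=g] R)) → 2
  π[z](ρ[z/x]((T ⋈[h=g] R))) → 2
  (π[z](S) − π[z](ρ[z/x]((T ⋈[h=g] R)))) → 2
  T → 4
  ρ[z/x](T) → 4
  π[z](ρ[z/x](T)) → 4
  ((π[z](S) − π[z](ρ[z/x]((T ⋈[h=g] R)))) − π[z](ρ[z/x](T))) → 1

== RESULT ==
z
r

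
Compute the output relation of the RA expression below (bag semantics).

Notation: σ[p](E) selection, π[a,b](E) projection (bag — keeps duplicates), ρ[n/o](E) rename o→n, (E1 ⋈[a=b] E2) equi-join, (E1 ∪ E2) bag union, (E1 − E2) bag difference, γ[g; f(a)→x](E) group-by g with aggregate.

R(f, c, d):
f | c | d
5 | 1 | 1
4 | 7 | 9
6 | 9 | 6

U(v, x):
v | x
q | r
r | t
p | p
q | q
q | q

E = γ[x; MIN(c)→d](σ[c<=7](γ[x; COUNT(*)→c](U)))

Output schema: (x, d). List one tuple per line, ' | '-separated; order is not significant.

Row counts bottom-up:
  U → 5
  γ[x; COUNT(*)→c](U) → 4
  σ[c<=7](γ[x; COUNT(*)→c](U)) → 4
  γ[x; MIN(c)→d](σ[c<=7](γ[x; COUNT(*)→c](U))) → 4

== RESULT ==
x | d
p | 1
q | 2
r | 1
t | 1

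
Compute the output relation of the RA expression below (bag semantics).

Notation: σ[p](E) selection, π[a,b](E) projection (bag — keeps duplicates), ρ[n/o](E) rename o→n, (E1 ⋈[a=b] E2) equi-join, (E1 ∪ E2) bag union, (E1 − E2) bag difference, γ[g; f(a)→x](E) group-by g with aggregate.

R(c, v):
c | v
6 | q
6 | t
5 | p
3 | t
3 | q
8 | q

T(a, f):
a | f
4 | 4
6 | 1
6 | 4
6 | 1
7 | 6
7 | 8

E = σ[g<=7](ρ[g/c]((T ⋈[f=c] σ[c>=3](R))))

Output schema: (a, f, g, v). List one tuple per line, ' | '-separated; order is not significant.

Row counts bottom-up:
  T → 6
  R → 6
  σ[c>=3](R) → 6
  (T ⋈[f=c] σ[c>=3](R)) → 3
  ρ[g/c]((T ⋈[f=c] σ[c>=3](R))) → 3
  σ[g<=7](ρ[g/c]((T ⋈[f=c] σ[c>=3](R)))) → 2

== RESULT ==
a | f | g | v
7 | 6 | 6 | q
7 | 6 | 6 | t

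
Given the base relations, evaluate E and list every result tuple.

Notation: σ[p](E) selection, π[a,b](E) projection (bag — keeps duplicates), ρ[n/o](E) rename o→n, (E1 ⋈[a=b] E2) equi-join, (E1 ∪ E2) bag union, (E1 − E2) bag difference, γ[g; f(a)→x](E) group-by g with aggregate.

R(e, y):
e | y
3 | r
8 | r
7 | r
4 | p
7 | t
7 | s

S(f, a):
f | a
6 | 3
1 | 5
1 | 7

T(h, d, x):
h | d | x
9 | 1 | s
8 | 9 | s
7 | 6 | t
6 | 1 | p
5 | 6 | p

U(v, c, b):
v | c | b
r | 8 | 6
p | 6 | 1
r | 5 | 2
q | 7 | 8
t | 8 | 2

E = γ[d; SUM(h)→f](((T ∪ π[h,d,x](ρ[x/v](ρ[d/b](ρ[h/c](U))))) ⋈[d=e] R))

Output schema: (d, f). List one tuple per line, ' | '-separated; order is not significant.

Subexpression sizes:
  T → 5
  U → 5
  ρ[h/c](U) → 5
  ρ[d/b](ρ[h/c](U)) → 5
  ρ[x/v](ρ[d/b](ρ[h/c](U))) → 5
  π[h,d,x](ρ[x/v](ρ[d/b](ρ[h/c](U)))) → 5
  (T ∪ π[h,d,x](ρ[x/v](ρ[d/b](ρ[h/c](U))))) → 10
  R → 6
  ((T ∪ π[h,d,x](ρ[x/v](ρ[d/b](ρ[h/c](U))))) ⋈[d=e] R) → 1
  γ[d; SUM(h)→f](((T ∪ π[h,d,x](ρ[x/v](ρ[d/b](ρ[h/c](U))))) ⋈[d=e] R)) → 1

== RESULT ==
d | f
8 | 7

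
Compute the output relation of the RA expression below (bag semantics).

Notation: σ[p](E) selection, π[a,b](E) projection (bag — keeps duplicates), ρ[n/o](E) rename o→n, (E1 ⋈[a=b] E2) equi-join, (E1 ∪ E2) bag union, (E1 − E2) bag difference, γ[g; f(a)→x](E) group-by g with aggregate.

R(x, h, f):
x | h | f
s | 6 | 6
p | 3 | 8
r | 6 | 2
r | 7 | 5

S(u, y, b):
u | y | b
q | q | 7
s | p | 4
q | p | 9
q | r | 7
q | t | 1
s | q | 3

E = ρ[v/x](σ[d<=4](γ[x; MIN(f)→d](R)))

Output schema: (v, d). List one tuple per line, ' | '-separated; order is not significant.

Stepwise |·|:
  R → 4
  γ[x; MIN(f)→d](R) → 3
  σ[d<=4](γ[x; MIN(f)→d](R)) → 1
  ρ[v/x](σ[d<=4](γ[x; MIN(f)→d](R))) → 1

== RESULT ==
v | d
r | 2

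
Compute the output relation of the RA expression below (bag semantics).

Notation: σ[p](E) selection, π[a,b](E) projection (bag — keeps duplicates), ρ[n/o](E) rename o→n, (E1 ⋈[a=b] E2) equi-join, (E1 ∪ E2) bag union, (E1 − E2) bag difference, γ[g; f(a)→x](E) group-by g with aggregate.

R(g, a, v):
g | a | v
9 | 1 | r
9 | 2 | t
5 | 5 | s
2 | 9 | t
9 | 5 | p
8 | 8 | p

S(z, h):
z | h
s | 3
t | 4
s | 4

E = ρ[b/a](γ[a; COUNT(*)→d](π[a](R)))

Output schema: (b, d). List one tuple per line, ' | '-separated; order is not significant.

Subexpression sizes:
  R → 6
  π[a](R) → 6
  γ[a; COUNT(*)→d](π[a](R)) → 5
  ρ[b/a](γ[a; COUNT(*)→d](π[a](R))) → 5

== RESULT ==
b | d
1 | 1
2 | 1
5 | 2
8 | 1
9 | 1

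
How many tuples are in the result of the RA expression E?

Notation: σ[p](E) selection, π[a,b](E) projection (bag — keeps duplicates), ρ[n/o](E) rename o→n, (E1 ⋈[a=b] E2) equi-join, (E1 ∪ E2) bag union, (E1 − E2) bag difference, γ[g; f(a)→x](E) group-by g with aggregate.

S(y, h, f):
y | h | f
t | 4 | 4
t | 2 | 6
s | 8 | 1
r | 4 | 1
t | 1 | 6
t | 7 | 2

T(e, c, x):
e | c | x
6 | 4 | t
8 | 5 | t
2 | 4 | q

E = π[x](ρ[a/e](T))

Per-node cardinality:
  T → 3
  ρ[a/e](T) → 3
  π[x](ρ[a/e](T)) → 3

|E| = 3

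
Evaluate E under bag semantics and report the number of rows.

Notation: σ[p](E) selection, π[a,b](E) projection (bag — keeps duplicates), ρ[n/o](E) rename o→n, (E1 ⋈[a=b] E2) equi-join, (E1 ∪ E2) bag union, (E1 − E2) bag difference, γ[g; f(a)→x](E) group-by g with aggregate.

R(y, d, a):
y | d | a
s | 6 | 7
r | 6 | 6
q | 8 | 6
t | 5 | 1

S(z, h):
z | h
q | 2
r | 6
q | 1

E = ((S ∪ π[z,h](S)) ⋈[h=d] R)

Subexpression sizes:
  S → 3
  S → 3
  π[z,h](S) → 3
  (S ∪ π[z,h](S)) → 6
  R → 4
  ((S ∪ π[z,h](S)) ⋈[h=d] R) → 4

|E| = 4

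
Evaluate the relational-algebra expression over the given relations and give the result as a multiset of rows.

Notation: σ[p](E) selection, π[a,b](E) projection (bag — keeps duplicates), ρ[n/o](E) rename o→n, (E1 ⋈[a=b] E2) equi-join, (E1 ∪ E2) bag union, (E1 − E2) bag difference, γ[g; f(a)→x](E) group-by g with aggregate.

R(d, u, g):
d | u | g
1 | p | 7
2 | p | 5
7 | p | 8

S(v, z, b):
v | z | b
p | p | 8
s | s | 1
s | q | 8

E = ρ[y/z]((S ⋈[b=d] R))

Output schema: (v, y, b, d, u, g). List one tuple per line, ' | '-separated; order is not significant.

Subexpression sizes:
  S → 3
  R → 3
  (S ⋈[b=d] R) → 1
  ρ[y/z]((S ⋈[b=d] R)) → 1

== RESULT ==
v | y | b | d | u | g
s | s | 1 | 1 | p | 7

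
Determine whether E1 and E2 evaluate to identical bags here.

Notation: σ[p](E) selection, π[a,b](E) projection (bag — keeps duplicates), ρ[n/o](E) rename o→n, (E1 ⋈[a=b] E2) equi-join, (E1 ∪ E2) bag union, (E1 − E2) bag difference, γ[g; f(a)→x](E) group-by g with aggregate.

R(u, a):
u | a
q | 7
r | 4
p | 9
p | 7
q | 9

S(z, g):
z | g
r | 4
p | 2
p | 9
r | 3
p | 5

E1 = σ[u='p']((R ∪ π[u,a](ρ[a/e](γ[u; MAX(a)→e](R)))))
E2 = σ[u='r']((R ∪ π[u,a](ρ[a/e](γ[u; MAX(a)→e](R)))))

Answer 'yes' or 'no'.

E1 stepwise |·|:
  R → 5
  R → 5
  γ[u; MAX(a)→e](R) → 3
  ρ[a/e](γ[u; MAX(a)→e](R)) → 3
  π[u,a](ρ[a/e](γ[u; MAX(a)→e](R))) → 3
  (R ∪ π[u,a](ρ[a/e](γ[u; MAX(a)→e](R)))) → 8
  σ[u='p']((R ∪ π[u,a](ρ[a/e](γ[u; MAX(a)→e](R))))) → 3
E2 stepwise |·|:
  R → 5
  R → 5
  γ[u; MAX(a)→e](R) → 3
  ρ[a/e](γ[u; MAX(a)→e](R)) → 3
  π[u,a](ρ[a/e](γ[u; MAX(a)→e](R))) → 3
  (R ∪ π[u,a](ρ[a/e](γ[u; MAX(a)→e](R)))) → 8
  σ[u='r']((R ∪ π[u,a](ρ[a/e](γ[u; MAX(a)→e](R))))) → 2

E1 result:
u | a
p | 7
p | 9
p | 9
E2 result:
u | a
r | 4
r | 4
Witness: ('p', 9) appears 2× in E1 but 0× in E2.

no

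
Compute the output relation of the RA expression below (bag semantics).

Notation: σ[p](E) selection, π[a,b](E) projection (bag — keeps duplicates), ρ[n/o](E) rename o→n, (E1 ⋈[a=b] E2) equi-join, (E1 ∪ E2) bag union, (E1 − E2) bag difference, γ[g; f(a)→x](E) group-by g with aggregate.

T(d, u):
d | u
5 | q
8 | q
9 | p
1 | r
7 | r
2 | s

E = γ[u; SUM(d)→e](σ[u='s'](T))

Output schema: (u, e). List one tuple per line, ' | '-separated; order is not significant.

Subexpression sizes:
  T → 6
  σ[u='s'](T) → 1
  γ[u; SUM(d)→e](σ[u='s'](T)) → 1

== RESULT ==
u | e
s | 2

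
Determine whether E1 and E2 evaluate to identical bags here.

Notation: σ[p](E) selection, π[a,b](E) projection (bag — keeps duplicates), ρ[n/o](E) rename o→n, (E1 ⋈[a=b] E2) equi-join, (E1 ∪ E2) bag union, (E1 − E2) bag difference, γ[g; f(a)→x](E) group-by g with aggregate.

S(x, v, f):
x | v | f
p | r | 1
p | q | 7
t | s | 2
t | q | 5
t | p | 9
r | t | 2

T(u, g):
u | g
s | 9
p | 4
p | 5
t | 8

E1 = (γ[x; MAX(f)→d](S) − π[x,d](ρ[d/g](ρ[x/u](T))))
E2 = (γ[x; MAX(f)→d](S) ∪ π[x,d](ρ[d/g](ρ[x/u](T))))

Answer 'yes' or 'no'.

E1 subexpression sizes:
  S → 6
  γ[x; MAX(f)→d](S) → 3
  T → 4
  ρ[x/u](T) → 4
  ρ[d/g](ρ[x/u](T)) → 4
  π[x,d](ρ[d/g](ρ[x/u](T))) → 4
  (γ[x; MAX(f)→d](S) − π[x,d](ρ[d/g](ρ[x/u](T)))) → 3
E2 subexpression sizes:
  S → 6
  γ[x; MAX(f)→d](S) → 3
  T → 4
  ρ[x/u](T) → 4
  ρ[d/g](ρ[x/u](T)) → 4
  π[x,d](ρ[d/g](ρ[x/u](T))) → 4
  (γ[x; MAX(f)→d](S) ∪ π[x,d](ρ[d/g](ρ[x/u](T)))) → 7

E1 result:
x | d
p | 7
r | 2
t | 9
E2 result:
x | d
p | 4
p | 5
p | 7
r | 2
s | 9
t | 8
t | 9
Witness: ('s', 9) appears 0× in E1 but 1× in E2.

no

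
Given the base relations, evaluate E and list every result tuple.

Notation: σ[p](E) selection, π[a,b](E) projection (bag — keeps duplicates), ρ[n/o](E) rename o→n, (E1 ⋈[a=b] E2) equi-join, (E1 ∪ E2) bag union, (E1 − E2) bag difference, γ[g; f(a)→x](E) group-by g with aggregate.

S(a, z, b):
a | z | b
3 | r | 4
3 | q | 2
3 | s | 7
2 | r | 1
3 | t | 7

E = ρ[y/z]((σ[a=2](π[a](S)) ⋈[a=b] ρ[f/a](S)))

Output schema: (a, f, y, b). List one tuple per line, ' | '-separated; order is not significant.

Subexpression sizes:
  S → 5
  π[a](S) → 5
  σ[a=2](π[a](S)) → 1
  S → 5
  ρ[f/a](S) → 5
  (σ[a=2](π[a](S)) ⋈[a=b] ρ[f/a](S)) → 1
  ρ[y/z]((σ[a=2](π[a](S)) ⋈[a=b] ρ[f/a](S))) → 1

== RESULT ==
a | f | y | b
2 | 3 | q | 2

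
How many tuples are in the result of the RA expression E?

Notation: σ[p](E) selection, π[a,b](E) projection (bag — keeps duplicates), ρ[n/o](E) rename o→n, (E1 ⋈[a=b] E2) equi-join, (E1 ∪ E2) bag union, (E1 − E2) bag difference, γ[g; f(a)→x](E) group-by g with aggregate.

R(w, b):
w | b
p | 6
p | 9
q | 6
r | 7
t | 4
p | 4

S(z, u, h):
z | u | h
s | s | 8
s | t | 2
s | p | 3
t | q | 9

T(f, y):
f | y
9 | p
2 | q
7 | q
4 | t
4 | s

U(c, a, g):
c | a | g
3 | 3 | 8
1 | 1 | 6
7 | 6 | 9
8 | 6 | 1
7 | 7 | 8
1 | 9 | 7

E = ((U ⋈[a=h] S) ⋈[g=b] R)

Stepwise |·|:
  U → 6
  S → 4
  (U ⋈[a=h] S) → 2
  R → 6
  ((U ⋈[a=h] S) ⋈[g=b] R) → 1

|E| = 1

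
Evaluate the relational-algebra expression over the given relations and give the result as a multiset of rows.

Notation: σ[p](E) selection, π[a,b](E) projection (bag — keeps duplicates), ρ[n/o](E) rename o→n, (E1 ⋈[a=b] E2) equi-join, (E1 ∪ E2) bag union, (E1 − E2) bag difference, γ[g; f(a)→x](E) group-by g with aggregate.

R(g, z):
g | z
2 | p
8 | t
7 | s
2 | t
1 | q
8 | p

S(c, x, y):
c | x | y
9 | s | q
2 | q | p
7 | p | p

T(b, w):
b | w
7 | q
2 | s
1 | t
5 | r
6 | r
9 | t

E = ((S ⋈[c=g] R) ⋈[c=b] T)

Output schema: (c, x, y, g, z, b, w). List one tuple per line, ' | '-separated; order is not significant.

Per-node cardinality:
  S → 3
  R → 6
  (S ⋈[c=g] R) → 3
  T → 6
  ((S ⋈[c=g] R) ⋈[c=b] T) → 3

== RESULT ==
c | x | y | g | z | b | w
2 | q | p | 2 | p | 2 | s
2 | q | p | 2 | t | 2 | s
7 | p | p | 7 | s | 7 | q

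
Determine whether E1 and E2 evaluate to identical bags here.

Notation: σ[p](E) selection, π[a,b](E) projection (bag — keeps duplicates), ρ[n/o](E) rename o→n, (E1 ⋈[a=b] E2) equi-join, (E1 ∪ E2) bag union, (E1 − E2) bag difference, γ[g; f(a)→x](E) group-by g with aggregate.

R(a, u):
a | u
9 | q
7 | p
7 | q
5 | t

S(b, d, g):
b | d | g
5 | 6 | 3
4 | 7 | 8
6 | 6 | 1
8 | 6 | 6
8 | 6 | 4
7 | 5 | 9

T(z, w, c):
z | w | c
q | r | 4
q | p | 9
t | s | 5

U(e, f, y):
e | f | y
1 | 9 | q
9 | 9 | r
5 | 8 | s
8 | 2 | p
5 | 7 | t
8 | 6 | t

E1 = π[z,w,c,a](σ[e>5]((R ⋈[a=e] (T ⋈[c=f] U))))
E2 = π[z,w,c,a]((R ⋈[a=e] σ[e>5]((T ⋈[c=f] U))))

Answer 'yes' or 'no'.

E1 per-node cardinality:
  R → 4
  T → 3
  U → 6
  (T ⋈[c=f] U) → 2
  (R ⋈[a=e] (T ⋈[c=f] U)) → 1
  σ[e>5]((R ⋈[a=e] (T ⋈[c=f] U))) → 1
  π[z,w,c,a](σ[e>5]((R ⋈[a=e] (T ⋈[c=f] U)))) → 1
E2 per-node cardinality:
  R → 4
  T → 3
  U → 6
  (T ⋈[c=f] U) → 2
  σ[e>5]((T ⋈[c=f] U)) → 1
  (R ⋈[a=e] σ[e>5]((T ⋈[c=f] U))) → 1
  π[z,w,c,a]((R ⋈[a=e] σ[e>5]((T ⋈[c=f] U)))) → 1

E1 and E2 produce the same multiset:
z | w | c | a
q | p | 9 | 9

yes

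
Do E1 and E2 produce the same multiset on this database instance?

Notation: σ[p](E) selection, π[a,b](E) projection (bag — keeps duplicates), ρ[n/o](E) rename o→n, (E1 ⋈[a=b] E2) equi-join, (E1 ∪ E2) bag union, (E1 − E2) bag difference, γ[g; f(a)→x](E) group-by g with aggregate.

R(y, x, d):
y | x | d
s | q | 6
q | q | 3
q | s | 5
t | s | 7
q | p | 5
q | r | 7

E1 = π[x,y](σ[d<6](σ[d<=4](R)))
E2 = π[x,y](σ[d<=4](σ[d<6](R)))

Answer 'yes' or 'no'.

E1 subexpression sizes:
  R → 6
  σ[d<=4](R) → 1
  σ[d<6](σ[d<=4](R)) → 1
  π[x,y](σ[d<6](σ[d<=4](R))) → 1
E2 subexpression sizes:
  R → 6
  σ[d<6](R) → 3
  σ[d<=4](σ[d<6](R)) → 1
  π[x,y](σ[d<=4](σ[d<6](R))) → 1

E1 and E2 produce the same multiset:
x | y
q | q

yes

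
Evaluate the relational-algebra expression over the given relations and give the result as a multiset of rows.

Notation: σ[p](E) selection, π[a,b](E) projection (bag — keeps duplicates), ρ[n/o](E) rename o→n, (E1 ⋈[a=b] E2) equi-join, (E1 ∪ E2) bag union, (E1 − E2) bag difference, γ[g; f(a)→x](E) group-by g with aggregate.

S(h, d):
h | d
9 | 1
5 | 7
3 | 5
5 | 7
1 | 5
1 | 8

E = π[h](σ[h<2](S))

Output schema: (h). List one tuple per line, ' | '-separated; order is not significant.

Row counts bottom-up:
  S → 6
  σ[h<2](S) → 2
  π[h](σ[h<2](S)) → 2

== RESULT ==
h
1
1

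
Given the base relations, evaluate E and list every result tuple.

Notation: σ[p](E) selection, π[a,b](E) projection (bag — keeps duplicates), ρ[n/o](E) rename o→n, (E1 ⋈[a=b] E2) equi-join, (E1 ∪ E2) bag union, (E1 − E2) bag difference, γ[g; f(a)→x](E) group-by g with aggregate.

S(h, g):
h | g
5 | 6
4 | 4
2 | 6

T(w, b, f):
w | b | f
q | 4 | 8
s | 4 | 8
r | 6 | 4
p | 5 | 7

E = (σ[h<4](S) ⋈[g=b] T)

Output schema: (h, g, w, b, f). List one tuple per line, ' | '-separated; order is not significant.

Row counts bottom-up:
  S → 3
  σ[h<4](S) → 1
  T → 4
  (σ[h<4](S) ⋈[g=b] T) → 1

== RESULT ==
h | g | w | b | f
2 | 6 | r | 6 | 4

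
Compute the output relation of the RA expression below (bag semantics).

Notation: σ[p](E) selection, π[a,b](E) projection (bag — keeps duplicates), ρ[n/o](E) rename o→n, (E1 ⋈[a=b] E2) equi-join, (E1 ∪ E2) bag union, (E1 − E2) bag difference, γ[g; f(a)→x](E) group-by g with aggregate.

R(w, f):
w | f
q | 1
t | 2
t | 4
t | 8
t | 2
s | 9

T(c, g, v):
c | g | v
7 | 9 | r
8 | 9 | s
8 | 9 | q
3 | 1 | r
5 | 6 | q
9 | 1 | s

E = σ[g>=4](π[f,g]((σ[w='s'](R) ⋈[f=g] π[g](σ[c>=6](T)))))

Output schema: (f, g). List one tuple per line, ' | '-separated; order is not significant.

Per-node cardinality:
  R → 6
  σ[w='s'](R) → 1
  T → 6
  σ[c>=6](T) → 4
  π[g](σ[c>=6](T)) → 4
  (σ[w='s'](R) ⋈[f=g] π[g](σ[c>=6](T))) → 3
  π[f,g]((σ[w='s'](R) ⋈[f=g] π[g](σ[c>=6](T)))) → 3
  σ[g>=4](π[f,g]((σ[w='s'](R) ⋈[f=g] π[g](σ[c>=6](T))))) → 3

== RESULT ==
f | g
9 | 9
9 | 9
9 | 9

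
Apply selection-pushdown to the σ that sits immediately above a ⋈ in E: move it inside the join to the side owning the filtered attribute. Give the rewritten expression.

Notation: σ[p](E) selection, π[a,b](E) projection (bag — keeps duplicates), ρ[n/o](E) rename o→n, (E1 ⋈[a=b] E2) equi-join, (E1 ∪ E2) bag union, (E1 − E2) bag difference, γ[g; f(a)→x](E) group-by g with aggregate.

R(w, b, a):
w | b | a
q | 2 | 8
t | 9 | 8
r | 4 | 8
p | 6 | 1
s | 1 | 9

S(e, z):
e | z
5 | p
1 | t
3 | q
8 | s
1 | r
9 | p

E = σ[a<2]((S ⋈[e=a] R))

σ filters on a, owned by the right side.
E' = (S ⋈[e=a] σ[a<2](R))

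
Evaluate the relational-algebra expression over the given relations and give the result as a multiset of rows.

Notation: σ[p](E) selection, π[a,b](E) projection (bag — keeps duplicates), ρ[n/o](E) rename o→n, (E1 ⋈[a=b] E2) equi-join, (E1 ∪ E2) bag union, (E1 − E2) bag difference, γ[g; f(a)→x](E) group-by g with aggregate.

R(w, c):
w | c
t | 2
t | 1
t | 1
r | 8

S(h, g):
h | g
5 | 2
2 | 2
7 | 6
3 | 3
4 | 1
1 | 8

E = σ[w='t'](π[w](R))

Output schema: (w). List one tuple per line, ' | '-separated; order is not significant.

Row counts bottom-up:
  R → 4
  π[w](R) → 4
  σ[w='t'](π[w](R)) → 3

== RESULT ==
w
t
t
t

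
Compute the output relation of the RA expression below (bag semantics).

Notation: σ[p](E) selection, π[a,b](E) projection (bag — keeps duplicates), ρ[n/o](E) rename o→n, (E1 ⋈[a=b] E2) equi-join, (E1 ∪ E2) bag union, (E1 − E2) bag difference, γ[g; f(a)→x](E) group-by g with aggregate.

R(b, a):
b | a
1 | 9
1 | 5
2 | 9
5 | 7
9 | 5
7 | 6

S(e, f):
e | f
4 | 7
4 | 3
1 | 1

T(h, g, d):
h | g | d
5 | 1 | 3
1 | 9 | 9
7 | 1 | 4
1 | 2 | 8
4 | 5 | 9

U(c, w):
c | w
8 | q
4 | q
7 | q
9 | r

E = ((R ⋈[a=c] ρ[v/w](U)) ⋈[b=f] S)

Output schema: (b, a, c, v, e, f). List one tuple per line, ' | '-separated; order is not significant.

Per-node cardinality:
  R → 6
  U → 4
  ρ[v/w](U) → 4
  (R ⋈[a=c] ρ[v/w](U)) → 3
  S → 3
  ((R ⋈[a=c] ρ[v/w](U)) ⋈[b=f] S) → 1

== RESULT ==
b | a | c | v | e | f
1 | 9 | 9 | r | 1 | 1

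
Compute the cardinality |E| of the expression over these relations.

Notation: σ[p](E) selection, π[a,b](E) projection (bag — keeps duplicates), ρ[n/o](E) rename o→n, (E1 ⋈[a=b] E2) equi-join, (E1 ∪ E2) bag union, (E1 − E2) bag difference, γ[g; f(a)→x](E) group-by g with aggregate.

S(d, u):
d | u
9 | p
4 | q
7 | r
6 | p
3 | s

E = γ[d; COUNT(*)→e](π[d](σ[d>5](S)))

Row counts bottom-up:
  S → 5
  σ[d>5](S) → 3
  π[d](σ[d>5](S)) → 3
  γ[d; COUNT(*)→e](π[d](σ[d>5](S))) → 3

|E| = 3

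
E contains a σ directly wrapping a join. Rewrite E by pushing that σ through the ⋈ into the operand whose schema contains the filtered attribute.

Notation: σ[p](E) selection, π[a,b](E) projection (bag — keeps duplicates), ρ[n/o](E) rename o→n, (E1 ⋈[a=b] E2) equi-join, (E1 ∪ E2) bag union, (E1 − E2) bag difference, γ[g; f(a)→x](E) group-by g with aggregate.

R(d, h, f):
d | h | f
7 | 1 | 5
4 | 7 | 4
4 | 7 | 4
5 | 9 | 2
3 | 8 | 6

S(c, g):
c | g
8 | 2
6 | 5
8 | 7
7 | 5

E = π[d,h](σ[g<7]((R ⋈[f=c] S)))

σ filters on g, owned by the right side.
E' = π[d,h]((R ⋈[f=c] σ[g<7](S)))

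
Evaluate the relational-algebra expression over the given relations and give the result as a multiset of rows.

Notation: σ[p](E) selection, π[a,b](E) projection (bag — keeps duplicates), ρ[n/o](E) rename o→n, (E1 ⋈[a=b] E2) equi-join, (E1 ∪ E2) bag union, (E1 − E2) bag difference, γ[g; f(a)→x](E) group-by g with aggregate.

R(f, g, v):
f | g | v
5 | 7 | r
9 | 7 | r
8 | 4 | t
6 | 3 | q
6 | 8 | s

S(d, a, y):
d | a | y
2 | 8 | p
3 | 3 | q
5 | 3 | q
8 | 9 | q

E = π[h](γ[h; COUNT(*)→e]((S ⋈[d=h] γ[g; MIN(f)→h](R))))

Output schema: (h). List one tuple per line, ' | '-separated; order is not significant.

Per-node cardinality:
  S → 4
  R → 5
  γ[g; MIN(f)→h](R) → 4
  (S ⋈[d=h] γ[g; MIN(f)→h](R)) → 2
  γ[h; COUNT(*)→e]((S ⋈[d=h] γ[g; MIN(f)→h](R))) → 2
  π[h](γ[h; COUNT(*)→e]((S ⋈[d=h] γ[g; MIN(f)→h](R)))) → 2

== RESULT ==
h
5
8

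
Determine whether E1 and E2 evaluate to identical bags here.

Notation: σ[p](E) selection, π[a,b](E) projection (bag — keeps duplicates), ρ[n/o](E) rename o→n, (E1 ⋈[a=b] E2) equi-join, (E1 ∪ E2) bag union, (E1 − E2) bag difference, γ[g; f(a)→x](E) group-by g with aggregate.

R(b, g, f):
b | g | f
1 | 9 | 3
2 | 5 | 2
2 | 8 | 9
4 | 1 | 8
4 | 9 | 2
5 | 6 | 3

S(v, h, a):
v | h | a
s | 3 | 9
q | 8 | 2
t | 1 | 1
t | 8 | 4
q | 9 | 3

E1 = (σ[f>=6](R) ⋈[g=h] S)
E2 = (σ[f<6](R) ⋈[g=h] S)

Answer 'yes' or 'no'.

E1 per-node cardinality:
  R → 6
  σ[f>=6](R) → 2
  S → 5
  (σ[f>=6](R) ⋈[g=h] S) → 3
E2 per-node cardinality:
  R → 6
  σ[f<6](R) → 4
  S → 5
  (σ[f<6](R) ⋈[g=h] S) → 2

E1 result:
b | g | f | v | h | a
2 | 8 | 9 | q | 8 | 2
2 | 8 | 9 | t | 8 | 4
4 | 1 | 8 | t | 1 | 1
E2 result:
b | g | f | v | h | a
1 | 9 | 3 | q | 9 | 3
4 | 9 | 2 | q | 9 | 3
Witness: (4, 9, 2, 'q', 9, 3) appears 0× in E1 but 1× in E2.

no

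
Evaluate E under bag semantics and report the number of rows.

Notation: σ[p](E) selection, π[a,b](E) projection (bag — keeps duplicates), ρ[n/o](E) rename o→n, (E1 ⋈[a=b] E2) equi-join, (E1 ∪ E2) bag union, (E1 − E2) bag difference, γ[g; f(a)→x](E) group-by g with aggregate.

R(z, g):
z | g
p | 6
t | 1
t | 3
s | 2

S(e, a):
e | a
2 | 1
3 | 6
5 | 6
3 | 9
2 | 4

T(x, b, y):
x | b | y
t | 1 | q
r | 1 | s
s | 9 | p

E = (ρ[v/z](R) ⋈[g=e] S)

Per-node cardinality:
  R → 4
  ρ[v/z](R) → 4
  S → 5
  (ρ[v/z](R) ⋈[g=e] S) → 4

|E| = 4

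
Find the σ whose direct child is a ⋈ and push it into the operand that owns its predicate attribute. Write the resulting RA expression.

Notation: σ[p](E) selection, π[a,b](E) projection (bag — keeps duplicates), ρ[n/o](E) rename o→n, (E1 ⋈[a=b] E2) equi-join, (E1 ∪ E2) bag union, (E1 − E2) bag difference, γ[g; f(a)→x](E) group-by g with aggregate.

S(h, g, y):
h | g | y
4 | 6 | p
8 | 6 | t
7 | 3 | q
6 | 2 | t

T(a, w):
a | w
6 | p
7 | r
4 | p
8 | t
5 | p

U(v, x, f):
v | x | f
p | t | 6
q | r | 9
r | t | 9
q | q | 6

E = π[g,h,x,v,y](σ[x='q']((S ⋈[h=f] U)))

σ filters on x, owned by the right side.
E' = π[g,h,x,v,y]((S ⋈[h=f] σ[x='q'](U)))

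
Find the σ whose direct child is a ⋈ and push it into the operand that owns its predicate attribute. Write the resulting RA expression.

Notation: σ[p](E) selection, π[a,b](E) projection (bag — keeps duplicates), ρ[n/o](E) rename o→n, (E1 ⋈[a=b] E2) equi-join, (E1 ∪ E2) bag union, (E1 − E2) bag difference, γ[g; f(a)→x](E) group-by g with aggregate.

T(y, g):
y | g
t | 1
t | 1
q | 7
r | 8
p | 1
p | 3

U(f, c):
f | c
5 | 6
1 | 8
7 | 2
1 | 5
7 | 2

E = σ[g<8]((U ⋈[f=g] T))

σ filters on g, owned by the right side.
E' = (U ⋈[f=g] σ[g<8](T))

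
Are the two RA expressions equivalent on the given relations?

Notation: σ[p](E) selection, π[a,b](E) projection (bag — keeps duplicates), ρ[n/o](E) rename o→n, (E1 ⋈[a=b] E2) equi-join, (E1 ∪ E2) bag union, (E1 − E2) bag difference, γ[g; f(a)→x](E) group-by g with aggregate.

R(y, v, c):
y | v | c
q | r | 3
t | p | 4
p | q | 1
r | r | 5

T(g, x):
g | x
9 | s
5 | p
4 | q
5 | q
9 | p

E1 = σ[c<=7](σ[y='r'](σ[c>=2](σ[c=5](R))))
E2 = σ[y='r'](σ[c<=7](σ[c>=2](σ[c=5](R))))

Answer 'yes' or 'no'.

E1 subexpression sizes:
  R → 4
  σ[c=5](R) → 1
  σ[c>=2](σ[c=5](R)) → 1
  σ[y='r'](σ[c>=2](σ[c=5](R))) → 1
  σ[c<=7](σ[y='r'](σ[c>=2](σ[c=5](R)))) → 1
E2 subexpression sizes:
  R → 4
  σ[c=5](R) → 1
  σ[c>=2](σ[c=5](R)) → 1
  σ[c<=7](σ[c>=2](σ[c=5](R))) → 1
  σ[y='r'](σ[c<=7](σ[c>=2](σ[c=5](R)))) → 1

E1 and E2 produce the same multiset:
y | v | c
r | r | 5

yes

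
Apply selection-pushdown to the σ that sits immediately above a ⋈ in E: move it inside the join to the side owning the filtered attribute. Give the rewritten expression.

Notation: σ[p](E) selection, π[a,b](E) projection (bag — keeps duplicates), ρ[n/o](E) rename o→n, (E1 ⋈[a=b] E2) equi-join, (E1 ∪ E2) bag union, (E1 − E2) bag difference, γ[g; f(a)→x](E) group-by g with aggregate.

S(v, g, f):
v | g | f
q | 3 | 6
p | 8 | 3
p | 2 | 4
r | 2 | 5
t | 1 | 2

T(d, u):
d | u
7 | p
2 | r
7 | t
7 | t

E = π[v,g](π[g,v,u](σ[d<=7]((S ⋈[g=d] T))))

σ filters on d, owned by the right side.
E' = π[v,g](π[g,v,u]((S ⋈[g=d] σ[d<=7](T))))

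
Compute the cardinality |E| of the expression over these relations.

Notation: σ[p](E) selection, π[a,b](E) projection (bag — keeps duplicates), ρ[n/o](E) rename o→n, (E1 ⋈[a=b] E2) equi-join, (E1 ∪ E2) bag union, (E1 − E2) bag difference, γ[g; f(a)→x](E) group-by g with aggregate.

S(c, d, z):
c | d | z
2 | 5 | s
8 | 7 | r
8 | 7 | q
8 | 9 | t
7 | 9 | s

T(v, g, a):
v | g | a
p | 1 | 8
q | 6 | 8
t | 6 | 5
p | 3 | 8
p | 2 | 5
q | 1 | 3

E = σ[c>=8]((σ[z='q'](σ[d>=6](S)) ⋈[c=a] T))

Row counts bottom-up:
  S → 5
  σ[d>=6](S) → 4
  σ[z='q'](σ[d>=6](S)) → 1
  T → 6
  (σ[z='q'](σ[d>=6](S)) ⋈[c=a] T) → 3
  σ[c>=8]((σ[z='q'](σ[d>=6](S)) ⋈[c=a] T)) → 3

|E| = 3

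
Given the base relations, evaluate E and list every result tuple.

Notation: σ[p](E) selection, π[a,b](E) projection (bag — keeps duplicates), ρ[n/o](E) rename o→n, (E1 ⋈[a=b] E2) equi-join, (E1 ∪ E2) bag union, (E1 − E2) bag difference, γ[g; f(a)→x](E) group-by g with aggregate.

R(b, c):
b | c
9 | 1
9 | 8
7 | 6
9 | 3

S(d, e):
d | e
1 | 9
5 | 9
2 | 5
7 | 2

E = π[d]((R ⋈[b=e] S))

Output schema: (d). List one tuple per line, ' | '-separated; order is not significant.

Per-node cardinality:
  R → 4
  S → 4
  (R ⋈[b=e] S) → 6
  π[d]((R ⋈[b=e] S)) → 6

== RESULT ==
d
1
1
1
5
5
5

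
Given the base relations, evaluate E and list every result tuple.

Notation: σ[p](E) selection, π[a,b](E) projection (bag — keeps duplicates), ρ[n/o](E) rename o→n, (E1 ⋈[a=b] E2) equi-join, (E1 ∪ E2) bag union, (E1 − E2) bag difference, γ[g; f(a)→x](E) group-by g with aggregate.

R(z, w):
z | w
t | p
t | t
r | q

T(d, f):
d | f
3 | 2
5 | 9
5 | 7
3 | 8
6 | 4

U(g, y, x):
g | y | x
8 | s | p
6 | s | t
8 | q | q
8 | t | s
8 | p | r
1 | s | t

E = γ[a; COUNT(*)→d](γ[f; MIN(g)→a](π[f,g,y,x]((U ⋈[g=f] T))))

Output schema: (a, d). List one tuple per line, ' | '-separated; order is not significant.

Per-node cardinality:
  U → 6
  T → 5
  (U ⋈[g=f] T) → 4
  π[f,g,y,x]((U ⋈[g=f] T)) → 4
  γ[f; MIN(g)→a](π[f,g,y,x]((U ⋈[g=f] T))) → 1
  γ[a; COUNT(*)→d](γ[f; MIN(g)→a](π[f,g,y,x]((U ⋈[g=f] T)))) → 1

== RESULT ==
a | d
8 | 1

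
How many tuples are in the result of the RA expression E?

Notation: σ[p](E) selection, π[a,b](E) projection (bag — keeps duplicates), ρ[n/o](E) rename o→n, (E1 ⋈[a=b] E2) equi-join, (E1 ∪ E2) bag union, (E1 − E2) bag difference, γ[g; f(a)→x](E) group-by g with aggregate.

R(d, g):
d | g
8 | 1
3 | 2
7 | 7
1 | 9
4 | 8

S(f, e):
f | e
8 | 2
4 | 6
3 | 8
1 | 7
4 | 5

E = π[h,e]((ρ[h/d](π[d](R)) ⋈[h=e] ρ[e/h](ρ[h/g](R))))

Stepwise |·|:
  R → 5
  π[d](R) → 5
  ρ[h/d](π[d](R)) → 5
  R → 5
  ρ[h/g](R) → 5
  ρ[e/h](ρ[h/g](R)) → 5
  (ρ[h/d](π[d](R)) ⋈[h=e] ρ[e/h](ρ[h/g](R))) → 3
  π[h,e]((ρ[h/d](π[d](R)) ⋈[h=e] ρ[e/h](ρ[h/g](R)))) → 3

|E| = 3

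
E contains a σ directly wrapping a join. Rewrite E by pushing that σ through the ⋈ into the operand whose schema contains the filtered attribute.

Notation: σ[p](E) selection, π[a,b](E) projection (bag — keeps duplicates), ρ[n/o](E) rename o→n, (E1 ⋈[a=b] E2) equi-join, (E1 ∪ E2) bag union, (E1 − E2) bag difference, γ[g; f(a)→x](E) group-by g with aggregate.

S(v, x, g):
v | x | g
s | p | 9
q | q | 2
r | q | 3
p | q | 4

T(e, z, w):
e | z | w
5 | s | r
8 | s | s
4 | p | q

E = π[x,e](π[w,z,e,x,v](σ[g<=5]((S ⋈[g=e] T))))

σ filters on g, owned by the left side.
E' = π[x,e](π[w,z,e,x,v]((σ[g<=5](S) ⋈[g=e] T)))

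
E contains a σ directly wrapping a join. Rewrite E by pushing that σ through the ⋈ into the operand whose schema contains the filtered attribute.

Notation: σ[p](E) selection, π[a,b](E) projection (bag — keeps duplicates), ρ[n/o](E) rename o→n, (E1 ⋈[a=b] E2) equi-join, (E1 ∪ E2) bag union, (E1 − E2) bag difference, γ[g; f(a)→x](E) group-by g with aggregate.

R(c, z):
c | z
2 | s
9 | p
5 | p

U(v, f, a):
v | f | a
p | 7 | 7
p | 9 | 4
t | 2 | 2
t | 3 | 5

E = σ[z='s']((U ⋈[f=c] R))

σ filters on z, owned by the right side.
E' = (U ⋈[f=c] σ[z='s'](R))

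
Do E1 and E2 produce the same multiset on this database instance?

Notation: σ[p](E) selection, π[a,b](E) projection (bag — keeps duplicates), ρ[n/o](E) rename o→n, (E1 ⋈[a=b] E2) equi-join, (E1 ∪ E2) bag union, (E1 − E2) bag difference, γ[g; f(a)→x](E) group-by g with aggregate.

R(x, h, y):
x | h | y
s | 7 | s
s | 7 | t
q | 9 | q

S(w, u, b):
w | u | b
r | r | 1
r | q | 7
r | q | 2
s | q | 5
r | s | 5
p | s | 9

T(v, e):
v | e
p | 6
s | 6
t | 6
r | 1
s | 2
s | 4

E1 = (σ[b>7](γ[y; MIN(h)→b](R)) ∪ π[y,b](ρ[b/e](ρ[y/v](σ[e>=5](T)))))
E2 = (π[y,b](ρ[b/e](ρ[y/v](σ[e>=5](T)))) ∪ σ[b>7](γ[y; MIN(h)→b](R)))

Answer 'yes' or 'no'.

E1 row counts bottom-up:
  R → 3
  γ[y; MIN(h)→b](R) → 3
  σ[b>7](γ[y; MIN(h)→b](R)) → 1
  T → 6
  σ[e>=5](T) → 3
  ρ[y/v](σ[e>=5](T)) → 3
  ρ[b/e](ρ[y/v](σ[e>=5](T))) → 3
  π[y,b](ρ[b/e](ρ[y/v](σ[e>=5](T)))) → 3
  (σ[b>7](γ[y; MIN(h)→b](R)) ∪ π[y,b](ρ[b/e](ρ[y/v](σ[e>=5](T))))) → 4
E2 row counts bottom-up:
  T → 6
  σ[e>=5](T) → 3
  ρ[y/v](σ[e>=5](T)) → 3
  ρ[b/e](ρ[y/v](σ[e>=5](T))) → 3
  π[y,b](ρ[b/e](ρ[y/v](σ[e>=5](T)))) → 3
  R → 3
  γ[y; MIN(h)→b](R) → 3
  σ[b>7](γ[y; MIN(h)→b](R)) → 1
  (π[y,b](ρ[b/e](ρ[y/v](σ[e>=5](T)))) ∪ σ[b>7](γ[y; MIN(h)→b](R))) → 4

E1 and E2 produce the same multiset:
y | b
p | 6
q | 9
s | 6
t | 6

yes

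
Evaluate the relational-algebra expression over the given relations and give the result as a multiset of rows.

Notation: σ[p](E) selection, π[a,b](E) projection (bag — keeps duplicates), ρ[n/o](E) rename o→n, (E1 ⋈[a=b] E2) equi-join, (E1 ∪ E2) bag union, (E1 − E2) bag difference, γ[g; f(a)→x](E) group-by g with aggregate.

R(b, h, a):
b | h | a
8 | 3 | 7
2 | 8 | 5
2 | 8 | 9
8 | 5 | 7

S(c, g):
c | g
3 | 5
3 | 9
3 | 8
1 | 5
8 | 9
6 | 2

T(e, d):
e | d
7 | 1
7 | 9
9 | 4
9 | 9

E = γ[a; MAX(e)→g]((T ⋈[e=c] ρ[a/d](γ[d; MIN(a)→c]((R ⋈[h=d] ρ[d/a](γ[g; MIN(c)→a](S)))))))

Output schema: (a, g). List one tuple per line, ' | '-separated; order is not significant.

Per-node cardinality:
  T → 4
  R → 4
  S → 6
  γ[g; MIN(c)→a](S) → 4
  ρ[d/a](γ[g; MIN(c)→a](S)) → 4
  (R ⋈[h=d] ρ[d/a](γ[g; MIN(c)→a](S))) → 2
  γ[d; MIN(a)→c]((R ⋈[h=d] ρ[d/a](γ[g; MIN(c)→a](S)))) → 1
  ρ[a/d](γ[d; MIN(a)→c]((R ⋈[h=d] ρ[d/a](γ[g; MIN(c)→a](S))))) → 1
  (T ⋈[e=c] ρ[a/d](γ[d; MIN(a)→c]((R ⋈[h=d] ρ[d/a](γ[g; MIN(c)→a](S)))))) → 2
  γ[a; MAX(e)→g]((T ⋈[e=c] ρ[a/d](γ[d; MIN(a)→c]((R ⋈[h=d] ρ[d/a](γ[g; MIN(c)→a](S))))))) → 1

== RESULT ==
a | g
3 | 7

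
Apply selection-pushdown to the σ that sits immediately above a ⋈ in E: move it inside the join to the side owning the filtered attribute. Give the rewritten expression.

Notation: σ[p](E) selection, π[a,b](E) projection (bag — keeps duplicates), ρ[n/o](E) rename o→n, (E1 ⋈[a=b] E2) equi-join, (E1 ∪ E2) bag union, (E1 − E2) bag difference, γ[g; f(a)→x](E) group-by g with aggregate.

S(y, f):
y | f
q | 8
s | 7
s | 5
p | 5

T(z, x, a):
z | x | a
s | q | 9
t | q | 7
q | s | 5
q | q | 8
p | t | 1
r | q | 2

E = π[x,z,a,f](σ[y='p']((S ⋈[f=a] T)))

σ filters on y, owned by the left side.
E' = π[x,z,a,f]((σ[y='p'](S) ⋈[f=a] T))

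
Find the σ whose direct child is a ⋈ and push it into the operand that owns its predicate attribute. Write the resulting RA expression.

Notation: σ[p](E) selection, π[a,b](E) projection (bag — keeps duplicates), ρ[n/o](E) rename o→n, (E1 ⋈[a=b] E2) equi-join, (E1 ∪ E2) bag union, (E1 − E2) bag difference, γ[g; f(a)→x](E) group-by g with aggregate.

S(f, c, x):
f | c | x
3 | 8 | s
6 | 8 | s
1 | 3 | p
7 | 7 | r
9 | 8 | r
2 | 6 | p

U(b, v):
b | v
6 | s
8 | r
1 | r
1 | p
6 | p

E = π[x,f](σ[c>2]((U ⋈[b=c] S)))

σ filters on c, owned by the right side.
E' = π[x,f]((U ⋈[b=c] σ[c>2](S)))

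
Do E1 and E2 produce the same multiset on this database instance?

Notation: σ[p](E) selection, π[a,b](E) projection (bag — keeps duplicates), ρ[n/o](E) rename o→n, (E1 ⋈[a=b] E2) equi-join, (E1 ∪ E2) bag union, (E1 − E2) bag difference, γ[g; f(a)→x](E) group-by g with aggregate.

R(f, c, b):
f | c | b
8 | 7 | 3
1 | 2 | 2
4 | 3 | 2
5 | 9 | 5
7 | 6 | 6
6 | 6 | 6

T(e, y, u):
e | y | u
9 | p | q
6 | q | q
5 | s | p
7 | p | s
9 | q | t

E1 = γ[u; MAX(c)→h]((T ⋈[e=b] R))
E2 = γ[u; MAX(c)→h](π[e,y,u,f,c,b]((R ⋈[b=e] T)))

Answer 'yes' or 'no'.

E1 per-node cardinality:
  T → 5
  R → 6
  (T ⋈[e=b] R) → 3
  γ[u; MAX(c)→h]((T ⋈[e=b] R)) → 2
E2 per-node cardinality:
  R → 6
  T → 5
  (R ⋈[b=e] T) → 3
  π[e,y,u,f,c,b]((R ⋈[b=e] T)) → 3
  γ[u; MAX(c)→h](π[e,y,u,f,c,b]((R ⋈[b=e] T))) → 2

E1 and E2 produce the same multiset:
u | h
p | 9
q | 6

yes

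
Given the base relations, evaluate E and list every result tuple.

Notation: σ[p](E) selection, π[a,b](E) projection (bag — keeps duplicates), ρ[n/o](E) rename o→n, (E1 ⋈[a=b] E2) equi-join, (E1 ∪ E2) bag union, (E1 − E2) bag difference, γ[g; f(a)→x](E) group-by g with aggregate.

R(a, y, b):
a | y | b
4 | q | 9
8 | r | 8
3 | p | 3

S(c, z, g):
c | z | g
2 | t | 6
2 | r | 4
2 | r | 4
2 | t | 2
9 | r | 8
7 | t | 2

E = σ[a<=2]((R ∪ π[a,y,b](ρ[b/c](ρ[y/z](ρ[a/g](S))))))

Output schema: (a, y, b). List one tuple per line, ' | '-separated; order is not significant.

Row counts bottom-up:
  R → 3
  S → 6
  ρ[a/g](S) → 6
  ρ[y/z](ρ[a/g](S)) → 6
  ρ[b/c](ρ[y/z](ρ[a/g](S))) → 6
  π[a,y,b](ρ[b/c](ρ[y/z](ρ[a/g](S)))) → 6
  (R ∪ π[a,y,b](ρ[b/c](ρ[y/z](ρ[a/g](S))))) → 9
  σ[a<=2]((R ∪ π[a,y,b](ρ[b/c](ρ[y/z](ρ[a/g](S)))))) → 2

== RESULT ==
a | y | b
2 | t | 2
2 | t | 7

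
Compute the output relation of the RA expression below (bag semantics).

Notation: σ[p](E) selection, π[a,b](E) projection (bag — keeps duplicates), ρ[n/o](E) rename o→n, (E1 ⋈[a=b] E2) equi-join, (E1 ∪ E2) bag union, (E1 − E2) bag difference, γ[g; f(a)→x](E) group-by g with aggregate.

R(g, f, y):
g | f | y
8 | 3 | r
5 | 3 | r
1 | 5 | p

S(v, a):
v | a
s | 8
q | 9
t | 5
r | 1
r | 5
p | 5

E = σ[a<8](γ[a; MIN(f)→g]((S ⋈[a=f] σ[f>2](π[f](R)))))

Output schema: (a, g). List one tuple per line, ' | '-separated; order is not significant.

Row counts bottom-up:
  S → 6
  R → 3
  π[f](R) → 3
  σ[f>2](π[f](R)) → 3
  (S ⋈[a=f] σ[f>2](π[f](R))) → 3
  γ[a; MIN(f)→g]((S ⋈[a=f] σ[f>2](π[f](R)))) → 1
  σ[a<8](γ[a; MIN(f)→g]((S ⋈[a=f] σ[f>2](π[f](R))))) → 1

== RESULT ==
a | g
5 | 5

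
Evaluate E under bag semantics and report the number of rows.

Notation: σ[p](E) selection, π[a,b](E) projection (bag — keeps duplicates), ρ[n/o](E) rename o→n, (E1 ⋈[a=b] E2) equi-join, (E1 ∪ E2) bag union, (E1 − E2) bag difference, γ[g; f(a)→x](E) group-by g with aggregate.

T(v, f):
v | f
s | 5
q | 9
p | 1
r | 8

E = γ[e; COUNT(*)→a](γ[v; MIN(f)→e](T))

Subexpression sizes:
  T → 4
  γ[v; MIN(f)→e](T) → 4
  γ[e; COUNT(*)→a](γ[v; MIN(f)→e](T)) → 4

|E| = 4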